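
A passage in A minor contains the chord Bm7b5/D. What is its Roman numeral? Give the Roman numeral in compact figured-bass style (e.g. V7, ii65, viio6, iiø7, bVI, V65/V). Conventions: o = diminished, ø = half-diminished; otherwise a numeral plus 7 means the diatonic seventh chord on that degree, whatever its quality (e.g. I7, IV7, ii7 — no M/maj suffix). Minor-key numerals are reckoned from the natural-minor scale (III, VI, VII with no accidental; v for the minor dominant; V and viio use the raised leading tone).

iiø65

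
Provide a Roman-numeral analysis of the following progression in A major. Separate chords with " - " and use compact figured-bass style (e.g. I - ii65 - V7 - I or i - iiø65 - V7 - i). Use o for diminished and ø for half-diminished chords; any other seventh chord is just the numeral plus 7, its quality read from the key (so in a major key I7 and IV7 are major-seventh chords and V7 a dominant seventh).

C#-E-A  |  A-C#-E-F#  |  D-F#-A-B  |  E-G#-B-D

I6 - vi65 - ii65 - V7

C#-E-A has root A, degree 1 in A major, so I6.
A-C#-E-F#: minor seventh chord on F# = scale degree 6 → vi65.
D-F#-A-B: minor seventh chord on B = scale degree 2 → ii65.
E-G#-B-D: root E is the dominant; dominant seventh chord there is V7.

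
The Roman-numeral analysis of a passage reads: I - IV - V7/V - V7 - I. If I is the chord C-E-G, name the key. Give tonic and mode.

C major

The chord C is a major triad rooted on C; its label is I.
If C is scale degree 1 and the mode makes that degree carry a major triad, the tonic is C and the mode is major.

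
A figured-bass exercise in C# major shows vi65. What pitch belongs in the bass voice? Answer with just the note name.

C#

vi in C# major has root A#; the chord is A#-C#-E#-G#.
The figure 65 means first inversion — the third is in the bass.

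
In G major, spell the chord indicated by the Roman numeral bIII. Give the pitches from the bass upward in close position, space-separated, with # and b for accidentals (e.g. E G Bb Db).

Bb D F

Scale degree 3 in G major is B; lowering it a half step gives Bb. bIII is a major triad on the lowered third degree, borrowed from the parallel minor.
So the chord is Bb-D-F, a major triad.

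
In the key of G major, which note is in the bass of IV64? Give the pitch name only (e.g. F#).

IV in G major has root C; the chord is C-E-G.
The figure 64 means second inversion — the fifth is in the bass.

G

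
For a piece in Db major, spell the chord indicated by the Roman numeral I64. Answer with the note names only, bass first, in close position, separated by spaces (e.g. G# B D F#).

Ab Db F

In Db major, scale degree 1 is Db, and the diatonic chord built there is a major triad.
That chord is spelled Db-F-Ab.
With the 64 figure the chord is in second inversion; from the bass Ab upward in close position it reads Ab-Db-F.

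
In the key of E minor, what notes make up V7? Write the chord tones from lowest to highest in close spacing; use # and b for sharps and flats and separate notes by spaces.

B D# F# A

In E minor, the fifth degree is B. The dominant is major (leading tone raised), so V is a dominant seventh chord.
Stacking thirds from B gives B-D#-F#-A.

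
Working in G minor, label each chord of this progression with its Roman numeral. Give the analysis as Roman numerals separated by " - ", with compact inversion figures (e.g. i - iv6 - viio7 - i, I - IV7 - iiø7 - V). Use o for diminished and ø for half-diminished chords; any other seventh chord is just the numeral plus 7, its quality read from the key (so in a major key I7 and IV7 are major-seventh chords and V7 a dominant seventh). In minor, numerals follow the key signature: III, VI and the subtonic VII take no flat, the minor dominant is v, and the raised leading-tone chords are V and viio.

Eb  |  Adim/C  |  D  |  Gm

Eb has root Eb, degree 6 in G minor, so VI.
Adim/C: diminished triad on A = scale degree 2 → iio6.
D: root D is the dominant; major triad there is V.
Gm: minor triad on G = scale degree 1 → i.

VI - iio6 - V - i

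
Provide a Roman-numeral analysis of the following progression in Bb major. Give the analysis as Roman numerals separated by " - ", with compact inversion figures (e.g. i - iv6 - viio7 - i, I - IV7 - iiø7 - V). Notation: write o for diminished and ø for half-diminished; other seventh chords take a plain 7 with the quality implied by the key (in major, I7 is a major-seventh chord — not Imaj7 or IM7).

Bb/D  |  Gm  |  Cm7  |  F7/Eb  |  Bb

Bb/D: root Bb is the tonic; major triad there is I6.
Gm: root G is the submediant; minor triad there is vi.
Cm7: minor seventh chord on C = scale degree 2 → ii7.
F7/Eb: dominant seventh chord on F = scale degree 5 → V42.
Bb has root Bb, degree 1 in Bb major, so I.

I6 - vi - ii7 - V42 - I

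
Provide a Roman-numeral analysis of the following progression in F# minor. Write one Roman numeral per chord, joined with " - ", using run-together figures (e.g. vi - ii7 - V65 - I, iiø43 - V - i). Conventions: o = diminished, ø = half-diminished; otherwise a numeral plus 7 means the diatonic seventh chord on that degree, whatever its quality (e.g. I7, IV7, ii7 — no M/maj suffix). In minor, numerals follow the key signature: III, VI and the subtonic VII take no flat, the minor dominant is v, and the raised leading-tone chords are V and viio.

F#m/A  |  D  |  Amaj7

i6 - VI - III7

F#m/A: root F# is the tonic; minor triad there is i6.
D: major triad on D = scale degree 6 → VI.
Amaj7: major seventh chord on A = scale degree 3 → III7.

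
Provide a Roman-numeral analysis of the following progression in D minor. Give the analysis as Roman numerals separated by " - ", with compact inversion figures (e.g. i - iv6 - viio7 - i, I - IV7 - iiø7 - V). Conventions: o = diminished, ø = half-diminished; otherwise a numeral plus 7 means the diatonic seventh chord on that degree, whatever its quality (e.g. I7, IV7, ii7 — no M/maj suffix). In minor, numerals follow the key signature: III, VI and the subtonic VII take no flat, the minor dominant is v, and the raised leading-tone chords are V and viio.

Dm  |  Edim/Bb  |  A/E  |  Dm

i - iio64 - V64 - i

Dm: minor triad on D = scale degree 1 → i.
Edim/Bb: diminished triad on E = scale degree 2 → iio64.
A/E: major triad on A = scale degree 5 → V64.
Dm: root D is the tonic; minor triad there is i.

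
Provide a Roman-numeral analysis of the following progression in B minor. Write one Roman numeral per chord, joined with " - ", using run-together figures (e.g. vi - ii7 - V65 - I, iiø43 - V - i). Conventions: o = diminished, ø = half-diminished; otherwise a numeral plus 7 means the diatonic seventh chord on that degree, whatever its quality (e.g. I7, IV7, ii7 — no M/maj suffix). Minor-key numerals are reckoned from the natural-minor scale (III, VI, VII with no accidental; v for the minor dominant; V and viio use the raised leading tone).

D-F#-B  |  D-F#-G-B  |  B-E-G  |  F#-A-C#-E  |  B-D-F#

i6 - VI43 - iv64 - v7 - i

D-F#-B: root B is the tonic; minor triad there is i6.
D-F#-G-B: major seventh chord on G = scale degree 6 → VI43.
B-E-G has root E, degree 4 in B minor, so iv64.
F#-A-C#-E has root F#, degree 5 in B minor, so v7.
B-D-F#: root B is the tonic; minor triad there is i.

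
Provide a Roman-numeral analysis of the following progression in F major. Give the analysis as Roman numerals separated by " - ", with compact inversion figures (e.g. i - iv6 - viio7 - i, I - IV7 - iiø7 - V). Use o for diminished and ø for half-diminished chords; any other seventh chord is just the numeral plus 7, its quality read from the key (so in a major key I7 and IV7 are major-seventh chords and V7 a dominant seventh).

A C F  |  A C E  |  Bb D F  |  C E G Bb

I6 - iii - IV - V7

A-C-F has root F, degree 1 in F major, so I6.
A-C-E has root A, degree 3 in F major, so iii.
Bb-D-F has root Bb, degree 4 in F major, so IV.
C-E-G-Bb: root C is the dominant; dominant seventh chord there is V7.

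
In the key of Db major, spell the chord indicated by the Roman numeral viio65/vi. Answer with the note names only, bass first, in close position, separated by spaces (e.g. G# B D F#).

The slash marks an applied leading-tone chord: viio of vi. In Db major, vi is Bb, so the leading tone to it is A, a half step below.
Building a fully diminished seventh chord on A gives A-C-Eb-Gb.
The figured bass 65 indicates first inversion, placing the third (C) in the bass: C-Eb-Gb-A.

C Eb Gb A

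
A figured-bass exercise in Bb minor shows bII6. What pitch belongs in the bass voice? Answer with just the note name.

bII in Bb minor has root Cb; the chord is Cb-Eb-Gb.
The figure 6 means first inversion — the third is in the bass.

Eb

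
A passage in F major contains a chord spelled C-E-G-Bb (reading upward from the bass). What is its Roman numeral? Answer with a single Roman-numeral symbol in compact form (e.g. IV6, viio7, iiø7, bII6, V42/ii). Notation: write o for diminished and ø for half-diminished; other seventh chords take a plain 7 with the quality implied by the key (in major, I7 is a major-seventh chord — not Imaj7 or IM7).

Stacked in thirds the chord is C-E-G-Bb: a dominant seventh chord on C.
In F major, C is the dominant; the diatonic dominant seventh chord there is V7.

V7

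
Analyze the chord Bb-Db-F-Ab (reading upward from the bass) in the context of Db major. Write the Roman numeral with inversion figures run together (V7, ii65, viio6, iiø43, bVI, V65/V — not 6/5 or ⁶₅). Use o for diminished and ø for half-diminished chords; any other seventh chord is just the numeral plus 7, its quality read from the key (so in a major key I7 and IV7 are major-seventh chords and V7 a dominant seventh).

vi7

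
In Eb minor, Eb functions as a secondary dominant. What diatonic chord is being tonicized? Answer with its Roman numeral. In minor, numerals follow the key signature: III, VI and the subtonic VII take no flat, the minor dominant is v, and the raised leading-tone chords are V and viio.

iv

The chord is a major triad on Eb.
A dominant resolves down a perfect fifth: Eb → Ab. In Eb minor, Ab is scale degree 4, i.e. iv.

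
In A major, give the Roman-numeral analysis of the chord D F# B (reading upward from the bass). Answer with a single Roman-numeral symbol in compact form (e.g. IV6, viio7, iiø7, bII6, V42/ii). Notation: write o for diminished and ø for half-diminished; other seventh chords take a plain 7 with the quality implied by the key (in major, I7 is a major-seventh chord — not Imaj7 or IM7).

Stacked in thirds the chord is B-D-F#: a minor triad on B.
In A major, B is the supertonic; the diatonic minor triad there is ii.
With D in the bass the chord is in first inversion, so the figured bass is 6.

ii6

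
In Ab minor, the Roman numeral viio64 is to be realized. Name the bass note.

viio in Ab minor has root G; the chord is G-Bb-Db.
The figure 64 means second inversion — the fifth is in the bass.

Db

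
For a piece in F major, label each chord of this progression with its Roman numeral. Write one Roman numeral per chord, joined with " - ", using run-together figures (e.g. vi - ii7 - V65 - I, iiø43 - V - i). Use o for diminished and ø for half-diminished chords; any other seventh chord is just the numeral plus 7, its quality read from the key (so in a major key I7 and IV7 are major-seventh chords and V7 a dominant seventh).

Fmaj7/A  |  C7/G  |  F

I65 - V43 - I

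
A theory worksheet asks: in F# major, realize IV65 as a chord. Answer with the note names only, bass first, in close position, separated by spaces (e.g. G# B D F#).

D# F# A# B

In F# major, scale degree 4 is B, and the diatonic chord built there is a major seventh chord.
Stacking thirds from B gives B-D#-F#-A#.
With the 65 figure the chord is in first inversion; from the bass D# upward in close position it reads D#-F#-A#-B.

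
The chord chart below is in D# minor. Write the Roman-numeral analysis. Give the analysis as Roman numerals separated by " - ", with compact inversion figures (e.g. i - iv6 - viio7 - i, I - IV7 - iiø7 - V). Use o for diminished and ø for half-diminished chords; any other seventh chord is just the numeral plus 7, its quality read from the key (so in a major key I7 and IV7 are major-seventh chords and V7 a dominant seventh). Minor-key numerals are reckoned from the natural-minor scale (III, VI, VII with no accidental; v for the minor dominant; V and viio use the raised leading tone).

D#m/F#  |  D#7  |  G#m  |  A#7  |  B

D#m/F# has root D#, degree 1 in D# minor, so i6.
D#7: chromatic; D# is V of iv, so V7/iv.
G#m: minor triad on G# = scale degree 4 → iv.
A#7: dominant seventh chord on A# = scale degree 5 → V7.
B has root B, degree 6 in D# minor, so VI.

i6 - V7/iv - iv - V7 - VI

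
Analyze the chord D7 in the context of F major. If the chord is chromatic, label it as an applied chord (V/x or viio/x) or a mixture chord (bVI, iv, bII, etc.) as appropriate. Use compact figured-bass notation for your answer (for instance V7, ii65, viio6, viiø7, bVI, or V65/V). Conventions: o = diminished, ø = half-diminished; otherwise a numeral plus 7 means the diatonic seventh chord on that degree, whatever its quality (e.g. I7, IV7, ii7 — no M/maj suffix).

V7/ii

The pitches D-F#-A-C form a dominant seventh chord rooted on D.
D is not a diatonic chord root with this quality in F major, but it lies a perfect fifth above G (ii), so the chord functions as an applied dominant of ii.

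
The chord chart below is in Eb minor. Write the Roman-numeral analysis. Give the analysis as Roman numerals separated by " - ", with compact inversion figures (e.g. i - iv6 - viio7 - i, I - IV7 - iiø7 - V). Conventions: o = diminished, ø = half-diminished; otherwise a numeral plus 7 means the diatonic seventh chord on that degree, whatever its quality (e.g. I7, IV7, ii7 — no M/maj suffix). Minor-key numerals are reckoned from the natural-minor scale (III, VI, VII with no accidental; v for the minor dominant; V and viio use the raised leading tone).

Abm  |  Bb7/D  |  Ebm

iv - V65 - i

Abm: root Ab is the subdominant; minor triad there is iv.
Bb7/D: root Bb is the dominant; dominant seventh chord there is V65.
Ebm: minor triad on Eb = scale degree 1 → i.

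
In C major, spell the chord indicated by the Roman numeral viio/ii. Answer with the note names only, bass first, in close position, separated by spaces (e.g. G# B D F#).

viio/ii is a secondary leading-tone chord. The target ii is D in C major; the applied chord is rooted a semitone below, on C#.
Building a diminished triad on C# gives C#-E-G.

C# E G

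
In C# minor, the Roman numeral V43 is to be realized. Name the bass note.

V in C# minor has root G#; the chord is G#-B#-D#-F#.
The figure 43 means second inversion — the fifth is in the bass.

D#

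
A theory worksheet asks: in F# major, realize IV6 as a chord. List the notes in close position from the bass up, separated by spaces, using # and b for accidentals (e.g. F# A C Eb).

The numeral's case and figure indicate a major triad. In F# major its root, the subdominant, is B.
Stacking thirds from B gives B-D#-F#.
With the 6 figure the chord is in first inversion; from the bass D# upward in close position it reads D#-F#-B.

D# F# B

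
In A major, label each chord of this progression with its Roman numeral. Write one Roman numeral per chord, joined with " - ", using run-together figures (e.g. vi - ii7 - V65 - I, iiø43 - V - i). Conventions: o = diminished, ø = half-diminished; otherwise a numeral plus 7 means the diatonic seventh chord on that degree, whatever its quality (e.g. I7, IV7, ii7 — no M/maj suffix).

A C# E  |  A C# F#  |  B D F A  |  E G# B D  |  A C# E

I - vi6 - iiø7 - V7 - I

A-C#-E: major triad on A = scale degree 1 → I.
A-C#-F#: root F# is the submediant; minor triad there is vi6.
B-D-F-A: half-diminished seventh chord on B — chromatic; iiø7 (borrowed from the parallel minor).
E-G#-B-D: dominant seventh chord on E = scale degree 5 → V7.
A-C#-E has root A, degree 1 in A major, so I.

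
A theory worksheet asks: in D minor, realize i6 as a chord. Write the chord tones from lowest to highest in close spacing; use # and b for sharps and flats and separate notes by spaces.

F A D

In D minor, the first degree is D, and the diatonic chord built there is a minor triad.
Stacking thirds from D gives D-F-A.
With the 6 figure the chord is in first inversion; from the bass F upward in close position it reads F-A-D.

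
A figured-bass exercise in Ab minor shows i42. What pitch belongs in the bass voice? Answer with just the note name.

Gb

i in Ab minor has root Ab; the chord is Ab-Cb-Eb-Gb.
The figure 42 means third inversion — the seventh is in the bass.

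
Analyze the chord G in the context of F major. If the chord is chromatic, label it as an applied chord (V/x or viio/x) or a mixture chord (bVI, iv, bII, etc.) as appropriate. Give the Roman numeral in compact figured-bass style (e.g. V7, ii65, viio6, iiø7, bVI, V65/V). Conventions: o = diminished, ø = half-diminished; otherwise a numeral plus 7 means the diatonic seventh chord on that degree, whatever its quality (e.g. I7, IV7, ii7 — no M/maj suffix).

V/V

The pitches G-B-D form a major triad rooted on G.
G is not a diatonic chord root with this quality in F major, but it lies a perfect fifth above C (V), so the chord functions as an applied dominant of V.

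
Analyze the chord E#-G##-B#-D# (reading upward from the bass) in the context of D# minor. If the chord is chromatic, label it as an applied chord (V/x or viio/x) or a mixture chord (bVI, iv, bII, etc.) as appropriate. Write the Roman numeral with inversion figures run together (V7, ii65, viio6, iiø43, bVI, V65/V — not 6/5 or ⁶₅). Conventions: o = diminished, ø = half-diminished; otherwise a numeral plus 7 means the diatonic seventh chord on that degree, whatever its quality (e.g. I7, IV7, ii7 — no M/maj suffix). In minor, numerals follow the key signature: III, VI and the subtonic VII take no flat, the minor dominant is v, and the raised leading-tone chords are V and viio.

Stacked in thirds the chord is E#-G##-B#-D#: a dominant seventh chord on E#.
E# is not a diatonic chord root with this quality in D# minor, but it lies a perfect fifth above A# (V), so the chord functions as an applied dominant of V.

V7/V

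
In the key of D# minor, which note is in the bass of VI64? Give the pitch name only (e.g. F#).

VI in D# minor has root B; the chord is B-D#-F#.
The figure 64 means second inversion — the fifth is in the bass.

F#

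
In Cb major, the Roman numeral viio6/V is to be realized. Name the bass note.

The applied chord viio6/V is rooted on F: F-Ab-Cb.
The figure 6 means first inversion — the third is in the bass.

Ab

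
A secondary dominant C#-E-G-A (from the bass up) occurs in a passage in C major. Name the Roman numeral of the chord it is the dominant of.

The chord is a dominant seventh chord on A.
A dominant resolves down a perfect fifth: A → D. In C major, D is scale degree 2, i.e. ii.

ii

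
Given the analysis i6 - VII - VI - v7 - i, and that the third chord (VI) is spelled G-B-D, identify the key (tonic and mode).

VI is given as G-B-D — a major triad with root G.
VI on G implies G is the submediant; that puts the tonic at B, and the uppercase numeral fits minor mode.

B minor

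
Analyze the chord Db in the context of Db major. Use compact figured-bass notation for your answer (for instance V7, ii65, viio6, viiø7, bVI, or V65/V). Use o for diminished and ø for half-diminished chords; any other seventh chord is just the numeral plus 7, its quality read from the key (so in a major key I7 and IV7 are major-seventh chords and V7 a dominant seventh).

I

Stacked in thirds the chord is Db-F-Ab: a major triad on Db.
In Db major, Db is the tonic; the diatonic major triad there is I.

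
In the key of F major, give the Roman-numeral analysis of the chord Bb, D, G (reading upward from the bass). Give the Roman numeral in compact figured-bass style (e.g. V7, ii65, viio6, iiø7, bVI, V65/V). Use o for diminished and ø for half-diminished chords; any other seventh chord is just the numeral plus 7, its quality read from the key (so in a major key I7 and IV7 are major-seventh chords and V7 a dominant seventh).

The pitches G-Bb-D form a minor triad rooted on G.
G is scale degree 2 in F major, and a minor triad on that degree is written ii.
With Bb in the bass the chord is in first inversion, so the figured bass is 6.

ii6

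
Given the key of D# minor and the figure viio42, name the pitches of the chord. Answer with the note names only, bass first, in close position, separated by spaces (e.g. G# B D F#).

In D# minor, the leading-tone chord is built on the raised seventh degree, C##.
That chord is spelled C##-E#-G#-B.
The figured bass 42 indicates third inversion, placing the seventh (B) in the bass: B-C##-E#-G#.

B C## E# G#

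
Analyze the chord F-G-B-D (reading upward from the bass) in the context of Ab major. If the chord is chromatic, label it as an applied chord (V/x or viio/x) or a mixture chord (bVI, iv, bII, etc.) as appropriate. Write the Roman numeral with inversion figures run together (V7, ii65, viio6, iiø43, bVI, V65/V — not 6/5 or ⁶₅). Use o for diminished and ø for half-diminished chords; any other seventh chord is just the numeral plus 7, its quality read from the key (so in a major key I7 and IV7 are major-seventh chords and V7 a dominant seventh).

The pitches G-B-D-F form a dominant seventh chord rooted on G.
G is not a diatonic chord root with this quality in Ab major, but it lies a perfect fifth above C (iii), so the chord functions as an applied dominant of iii.
With F in the bass the chord is in third inversion, so the figured bass is 42.

V42/iii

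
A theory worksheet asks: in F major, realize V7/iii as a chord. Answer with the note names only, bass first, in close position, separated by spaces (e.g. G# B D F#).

E G# B D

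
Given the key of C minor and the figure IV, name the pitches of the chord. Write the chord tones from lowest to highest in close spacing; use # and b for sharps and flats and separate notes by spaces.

F A C

Scale degree 4 in C minor is F; here the chord built on it is altered to a major triad. IV is the major subdominant, borrowed from the parallel major.
So the chord is F-A-C, a major triad.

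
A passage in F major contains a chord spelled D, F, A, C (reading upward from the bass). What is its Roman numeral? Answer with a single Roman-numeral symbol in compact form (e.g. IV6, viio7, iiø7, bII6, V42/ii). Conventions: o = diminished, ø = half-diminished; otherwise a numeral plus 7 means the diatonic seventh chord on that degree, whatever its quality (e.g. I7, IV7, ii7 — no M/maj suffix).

vi7

The pitches D-F-A-C form a minor seventh chord rooted on D.
D is scale degree 6 in F major, and a minor seventh chord on that degree is written vi7.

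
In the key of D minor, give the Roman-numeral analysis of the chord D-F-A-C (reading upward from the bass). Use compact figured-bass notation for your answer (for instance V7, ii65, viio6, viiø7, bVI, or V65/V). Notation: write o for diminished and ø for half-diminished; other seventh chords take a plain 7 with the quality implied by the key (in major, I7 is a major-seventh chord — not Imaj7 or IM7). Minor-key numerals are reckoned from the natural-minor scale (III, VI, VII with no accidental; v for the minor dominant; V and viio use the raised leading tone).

Stacked in thirds the chord is D-F-A-C: a minor seventh chord on D.
In D minor, D is the tonic; the diatonic minor seventh chord there is i7.

i7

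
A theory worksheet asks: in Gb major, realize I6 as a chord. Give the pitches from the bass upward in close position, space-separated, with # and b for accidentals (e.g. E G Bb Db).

Bb Db Gb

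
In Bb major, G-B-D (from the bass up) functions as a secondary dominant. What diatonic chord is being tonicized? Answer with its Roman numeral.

The chord is a major triad on G.
A dominant resolves down a perfect fifth: G → C. In Bb major, C is scale degree 2, i.e. ii.

ii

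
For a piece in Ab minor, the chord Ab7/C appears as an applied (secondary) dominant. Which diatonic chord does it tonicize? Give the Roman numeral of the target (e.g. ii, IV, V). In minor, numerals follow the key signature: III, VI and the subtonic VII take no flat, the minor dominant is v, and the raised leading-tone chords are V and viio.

iv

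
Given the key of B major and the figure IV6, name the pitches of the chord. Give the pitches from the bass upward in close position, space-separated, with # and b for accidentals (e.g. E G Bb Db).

In B major, the fourth degree is E, and the diatonic chord built there is a major triad.
That chord is spelled E-G#-B.
The figured bass 6 indicates first inversion, placing the third (G#) in the bass: G#-B-E.

G# B E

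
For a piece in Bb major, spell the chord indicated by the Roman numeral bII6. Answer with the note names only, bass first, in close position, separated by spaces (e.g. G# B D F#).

Eb Gb Cb

bII6 is the Neapolitan sixth — a major triad on the lowered second degree, here in its customary first inversion. In Bb major that root is Cb.
So the chord is Cb-Eb-Gb.
With the 6 figure the chord is in first inversion; from the bass Eb upward in close position it reads Eb-Gb-Cb.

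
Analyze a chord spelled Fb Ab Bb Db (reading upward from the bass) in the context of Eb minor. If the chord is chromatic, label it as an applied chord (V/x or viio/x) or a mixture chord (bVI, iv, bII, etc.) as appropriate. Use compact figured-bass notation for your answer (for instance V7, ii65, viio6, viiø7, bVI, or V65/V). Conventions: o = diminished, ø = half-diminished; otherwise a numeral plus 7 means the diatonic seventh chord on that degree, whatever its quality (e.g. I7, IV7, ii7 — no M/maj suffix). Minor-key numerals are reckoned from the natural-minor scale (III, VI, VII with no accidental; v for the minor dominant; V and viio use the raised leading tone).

Stacked in thirds the chord is Bb-Db-Fb-Ab: a half-diminished seventh chord on Bb.
Bb sits a half step below Cb (VI in Eb minor); a diminished chord there is the applied leading-tone chord of VI.
With Fb in the bass the chord is in second inversion, so the figured bass is 43.

viiø43/VI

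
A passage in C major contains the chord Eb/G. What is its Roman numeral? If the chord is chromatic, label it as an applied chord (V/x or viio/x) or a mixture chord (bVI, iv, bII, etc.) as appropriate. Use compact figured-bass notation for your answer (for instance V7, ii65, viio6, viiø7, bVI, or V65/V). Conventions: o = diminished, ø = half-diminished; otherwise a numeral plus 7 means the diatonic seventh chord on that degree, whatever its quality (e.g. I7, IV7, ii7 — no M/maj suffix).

The pitches Eb-G-Bb form a major triad rooted on Eb.
Eb is the lowered third degree of C major (diatonic 3 would be E). This is a major triad on the lowered third degree, borrowed from the parallel minor.
With G in the bass the chord is in first inversion, so the figured bass is 6.

bIII6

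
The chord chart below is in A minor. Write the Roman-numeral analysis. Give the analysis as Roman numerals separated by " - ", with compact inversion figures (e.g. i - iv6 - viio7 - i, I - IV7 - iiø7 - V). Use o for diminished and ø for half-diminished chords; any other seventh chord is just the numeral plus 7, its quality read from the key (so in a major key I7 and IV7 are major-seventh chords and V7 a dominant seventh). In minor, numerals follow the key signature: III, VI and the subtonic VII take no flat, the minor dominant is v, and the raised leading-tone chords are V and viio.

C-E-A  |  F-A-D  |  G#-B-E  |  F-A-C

i6 - iv6 - V6 - VI

C-E-A has root A, degree 1 in A minor, so i6.
F-A-D: minor triad on D = scale degree 4 → iv6.
G#-B-E has root E, degree 5 in A minor, so V6.
F-A-C: major triad on F = scale degree 6 → VI.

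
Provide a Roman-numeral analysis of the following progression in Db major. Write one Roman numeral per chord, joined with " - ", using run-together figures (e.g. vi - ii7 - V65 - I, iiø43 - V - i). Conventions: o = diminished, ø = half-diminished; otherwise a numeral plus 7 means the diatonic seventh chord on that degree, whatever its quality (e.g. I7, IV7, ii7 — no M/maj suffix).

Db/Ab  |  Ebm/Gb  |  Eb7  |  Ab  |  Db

I64 - ii6 - V7/V - V - I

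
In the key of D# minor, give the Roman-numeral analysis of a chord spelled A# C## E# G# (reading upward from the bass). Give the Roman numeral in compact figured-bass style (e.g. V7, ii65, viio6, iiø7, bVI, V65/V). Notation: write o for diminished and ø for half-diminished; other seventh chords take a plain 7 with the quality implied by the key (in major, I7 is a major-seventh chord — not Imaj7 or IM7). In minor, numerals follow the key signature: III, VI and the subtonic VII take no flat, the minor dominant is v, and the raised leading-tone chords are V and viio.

V7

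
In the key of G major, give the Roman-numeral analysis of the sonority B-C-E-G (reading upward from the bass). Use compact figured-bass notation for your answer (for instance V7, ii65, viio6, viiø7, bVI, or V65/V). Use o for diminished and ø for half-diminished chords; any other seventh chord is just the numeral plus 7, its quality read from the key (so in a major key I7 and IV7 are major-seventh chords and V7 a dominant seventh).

The pitches C-E-G-B form a major seventh chord rooted on C.
C is scale degree 4 in G major, and a major seventh chord on that degree is written IV7.
With B in the bass the chord is in third inversion, so the figured bass is 42.

IV42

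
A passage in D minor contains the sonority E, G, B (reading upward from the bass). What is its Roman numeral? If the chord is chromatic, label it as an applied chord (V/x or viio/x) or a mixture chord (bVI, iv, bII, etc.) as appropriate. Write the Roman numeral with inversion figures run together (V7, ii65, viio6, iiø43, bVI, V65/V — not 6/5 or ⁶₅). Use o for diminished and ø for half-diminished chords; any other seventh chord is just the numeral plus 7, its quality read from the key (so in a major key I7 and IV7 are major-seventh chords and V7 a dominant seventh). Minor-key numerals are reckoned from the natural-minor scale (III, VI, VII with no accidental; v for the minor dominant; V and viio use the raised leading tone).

Stacked in thirds the chord is E-G-B: a minor triad on E.
E is the second degree of D minor. This is the minor supertonic, borrowed from the parallel major (the Dorian ii).

ii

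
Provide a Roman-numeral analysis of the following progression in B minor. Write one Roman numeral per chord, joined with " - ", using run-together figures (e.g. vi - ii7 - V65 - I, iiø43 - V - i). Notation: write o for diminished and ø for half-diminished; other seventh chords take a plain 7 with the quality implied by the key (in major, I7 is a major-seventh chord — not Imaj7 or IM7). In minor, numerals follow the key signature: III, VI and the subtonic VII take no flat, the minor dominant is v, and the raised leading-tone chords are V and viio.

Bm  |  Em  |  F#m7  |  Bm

Bm has root B, degree 1 in B minor, so i.
Em has root E, degree 4 in B minor, so iv.
F#m7: minor seventh chord on F# = scale degree 5 → v7.
Bm: root B is the tonic; minor triad there is i.

i - iv - v7 - i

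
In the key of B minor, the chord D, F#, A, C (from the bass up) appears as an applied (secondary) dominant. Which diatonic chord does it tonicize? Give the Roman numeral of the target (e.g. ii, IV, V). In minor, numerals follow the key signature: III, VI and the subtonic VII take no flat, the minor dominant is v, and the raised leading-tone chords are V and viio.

VI

The chord is a dominant seventh chord on D.
A dominant resolves down a perfect fifth: D → G. In B minor, G is scale degree 6, i.e. VI.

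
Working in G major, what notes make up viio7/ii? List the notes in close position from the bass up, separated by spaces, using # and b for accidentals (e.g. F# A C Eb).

G# B D F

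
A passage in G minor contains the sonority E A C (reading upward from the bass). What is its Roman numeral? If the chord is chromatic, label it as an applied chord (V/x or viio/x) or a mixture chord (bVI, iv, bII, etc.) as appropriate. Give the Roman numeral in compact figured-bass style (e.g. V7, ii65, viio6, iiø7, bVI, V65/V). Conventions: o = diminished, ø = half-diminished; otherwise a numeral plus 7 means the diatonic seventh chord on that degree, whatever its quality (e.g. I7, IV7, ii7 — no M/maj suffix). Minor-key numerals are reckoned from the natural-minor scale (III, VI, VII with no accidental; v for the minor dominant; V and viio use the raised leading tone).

The pitches A-C-E form a minor triad rooted on A.
A is the second degree of G minor. This is the minor supertonic, borrowed from the parallel major (the Dorian ii).
With E in the bass the chord is in second inversion, so the figured bass is 64.

ii64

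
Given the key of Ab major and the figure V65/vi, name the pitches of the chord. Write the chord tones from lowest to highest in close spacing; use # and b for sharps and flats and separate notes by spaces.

E G Bb C

The slash means an applied dominant: we want the dominant of vi. In Ab major, vi is F minor, and its dominant is built on C.
Building a dominant seventh chord on C gives C-E-G-Bb.
The figured bass 65 indicates first inversion, placing the third (E) in the bass: E-G-Bb-C.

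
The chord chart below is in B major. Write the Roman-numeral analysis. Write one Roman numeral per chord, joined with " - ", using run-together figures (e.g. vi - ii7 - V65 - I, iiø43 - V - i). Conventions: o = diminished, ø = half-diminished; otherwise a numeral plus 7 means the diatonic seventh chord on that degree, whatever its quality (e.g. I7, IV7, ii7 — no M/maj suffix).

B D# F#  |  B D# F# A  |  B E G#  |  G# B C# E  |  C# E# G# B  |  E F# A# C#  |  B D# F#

B-D#-F# has root B, degree 1 in B major, so I.
B-D#-F#-A: a dominant seventh chord on B, the applied dominant of IV → V7/IV.
B-E-G# has root E, degree 4 in B major, so IV64.
G#-B-C#-E: minor seventh chord on C# = scale degree 2 → ii43.
C#-E#-G#-B: a dominant seventh chord on C#, the applied dominant of V → V7/V.
E-F#-A#-C# has root F#, degree 5 in B major, so V42.
B-D#-F#: major triad on B = scale degree 1 → I.

I - V7/IV - IV64 - ii43 - V7/V - V42 - I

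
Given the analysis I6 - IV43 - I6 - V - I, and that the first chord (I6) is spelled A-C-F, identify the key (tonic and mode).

I6 is given as A-C-F — a major triad with root F.
If F is scale degree 1 and the mode makes that degree carry a major triad, the tonic is F and the mode is major.

F major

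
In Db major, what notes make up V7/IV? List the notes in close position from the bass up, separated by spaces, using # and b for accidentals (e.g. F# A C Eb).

The slash means an applied dominant: we want the dominant of IV. In Db major, IV is Gb major, and its dominant is built on Db.
Building a dominant seventh chord on Db gives Db-F-Ab-Cb.

Db F Ab Cb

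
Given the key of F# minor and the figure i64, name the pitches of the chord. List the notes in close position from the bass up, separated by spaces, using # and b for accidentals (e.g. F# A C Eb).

The numeral's case and figure indicate a minor triad. In F# minor its root, scale degree 1, is F#.
That chord is spelled F#-A-C#.
With the 64 figure the chord is in second inversion; from the bass C# upward in close position it reads C#-F#-A.

C# F# A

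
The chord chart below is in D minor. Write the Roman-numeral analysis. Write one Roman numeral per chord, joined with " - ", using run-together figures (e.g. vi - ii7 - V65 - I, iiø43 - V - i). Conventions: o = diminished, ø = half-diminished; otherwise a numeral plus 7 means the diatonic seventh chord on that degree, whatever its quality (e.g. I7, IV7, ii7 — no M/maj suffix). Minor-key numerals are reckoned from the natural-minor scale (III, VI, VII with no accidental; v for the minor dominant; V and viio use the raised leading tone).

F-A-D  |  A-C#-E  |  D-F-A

i6 - V - i

F-A-D has root D, degree 1 in D minor, so i6.
A-C#-E: major triad on A = scale degree 5 → V.
D-F-A has root D, degree 1 in D minor, so i.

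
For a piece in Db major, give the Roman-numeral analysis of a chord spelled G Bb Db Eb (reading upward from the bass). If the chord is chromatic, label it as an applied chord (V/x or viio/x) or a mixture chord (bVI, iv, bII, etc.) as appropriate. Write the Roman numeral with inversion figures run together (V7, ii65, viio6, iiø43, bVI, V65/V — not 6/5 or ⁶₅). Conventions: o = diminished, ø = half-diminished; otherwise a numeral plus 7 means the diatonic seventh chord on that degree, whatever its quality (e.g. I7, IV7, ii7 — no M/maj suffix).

V65/V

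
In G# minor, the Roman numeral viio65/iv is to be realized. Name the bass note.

D#

The applied chord viio65/iv is rooted on B#: B#-D#-F#-A.
The figure 65 means first inversion — the third is in the bass.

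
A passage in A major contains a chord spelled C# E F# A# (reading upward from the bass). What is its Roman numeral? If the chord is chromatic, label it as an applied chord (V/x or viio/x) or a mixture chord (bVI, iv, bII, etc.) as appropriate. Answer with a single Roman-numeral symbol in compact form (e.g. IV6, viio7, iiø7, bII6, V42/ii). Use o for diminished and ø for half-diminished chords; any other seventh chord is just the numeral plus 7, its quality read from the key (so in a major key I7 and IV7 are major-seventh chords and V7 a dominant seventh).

V43/ii

The pitches F#-A#-C#-E form a dominant seventh chord rooted on F#.
F# is not a diatonic chord root with this quality in A major, but it lies a perfect fifth above B (ii), so the chord functions as an applied dominant of ii.
With C# in the bass the chord is in second inversion, so the figured bass is 43.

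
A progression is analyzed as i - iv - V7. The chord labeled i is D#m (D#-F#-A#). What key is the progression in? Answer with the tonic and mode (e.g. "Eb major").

i is given as D#-F#-A# — a minor triad with root D#.
If D# is scale degree 1 and the mode makes that degree carry a minor triad, the tonic is D# and the mode is minor.

D# minor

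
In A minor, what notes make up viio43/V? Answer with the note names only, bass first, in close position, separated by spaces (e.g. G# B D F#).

A C D# F#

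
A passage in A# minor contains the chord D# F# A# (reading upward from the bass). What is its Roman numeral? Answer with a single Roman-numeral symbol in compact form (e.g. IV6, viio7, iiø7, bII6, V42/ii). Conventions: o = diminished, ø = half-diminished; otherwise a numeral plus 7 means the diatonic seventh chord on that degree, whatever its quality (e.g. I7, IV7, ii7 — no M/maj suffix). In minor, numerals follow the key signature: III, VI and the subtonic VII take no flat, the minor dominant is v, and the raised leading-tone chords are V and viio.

iv

The pitches D#-F#-A# form a minor triad rooted on D#.
D# is scale degree 4 in A# minor, and a minor triad on that degree is written iv.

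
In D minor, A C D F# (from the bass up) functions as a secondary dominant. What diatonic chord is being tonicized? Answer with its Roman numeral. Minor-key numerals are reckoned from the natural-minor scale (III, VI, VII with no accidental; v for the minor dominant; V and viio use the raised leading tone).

The chord is a dominant seventh chord on D.
A dominant resolves down a perfect fifth: D → G. In D minor, G is scale degree 4, i.e. iv.

iv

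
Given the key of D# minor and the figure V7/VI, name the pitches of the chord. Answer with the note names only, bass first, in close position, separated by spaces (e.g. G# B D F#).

F# A# C# E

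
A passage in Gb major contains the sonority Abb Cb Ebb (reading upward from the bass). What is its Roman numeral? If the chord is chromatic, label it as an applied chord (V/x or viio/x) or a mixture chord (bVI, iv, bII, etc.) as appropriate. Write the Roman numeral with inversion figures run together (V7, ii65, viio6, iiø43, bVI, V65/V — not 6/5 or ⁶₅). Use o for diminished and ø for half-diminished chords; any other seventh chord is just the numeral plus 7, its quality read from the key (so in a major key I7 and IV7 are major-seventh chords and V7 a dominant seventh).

bII

The pitches Abb-Cb-Ebb form a major triad rooted on Abb.
Abb is the lowered second degree of Gb major (diatonic 2 would be Ab). This is the Neapolitan chord — a major triad on the lowered second degree.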